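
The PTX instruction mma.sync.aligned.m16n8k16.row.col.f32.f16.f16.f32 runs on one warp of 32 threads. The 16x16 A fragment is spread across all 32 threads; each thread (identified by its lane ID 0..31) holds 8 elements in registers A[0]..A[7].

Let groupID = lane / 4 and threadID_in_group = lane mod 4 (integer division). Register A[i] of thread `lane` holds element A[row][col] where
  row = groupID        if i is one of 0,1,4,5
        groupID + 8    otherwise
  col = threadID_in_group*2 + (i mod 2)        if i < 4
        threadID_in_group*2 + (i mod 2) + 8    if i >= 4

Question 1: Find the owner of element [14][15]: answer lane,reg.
r=14→G=6,rhi=1  c=15→chi=1,T=3,p=1
L=6*4+3=27  i=1*4+1*2+1=7

27,7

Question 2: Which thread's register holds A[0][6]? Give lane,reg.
r:0=>grp=0,rB=0  c:6=>cB=0,tig=3,lo=0
L=0*4+3=3  i=0*4+0*2+0=0

3,0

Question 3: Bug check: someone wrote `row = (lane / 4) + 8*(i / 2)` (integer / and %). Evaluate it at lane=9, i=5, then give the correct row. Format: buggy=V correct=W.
`(lane / 4) + 8*(i / 2)`[9,5]⇒18
L=9⇒gr=9>>2=2, th=9&3=1
[5]⇒row 2+0=2  col 1·2+1+8=11
row: 18 vs 2

buggy=18 correct=2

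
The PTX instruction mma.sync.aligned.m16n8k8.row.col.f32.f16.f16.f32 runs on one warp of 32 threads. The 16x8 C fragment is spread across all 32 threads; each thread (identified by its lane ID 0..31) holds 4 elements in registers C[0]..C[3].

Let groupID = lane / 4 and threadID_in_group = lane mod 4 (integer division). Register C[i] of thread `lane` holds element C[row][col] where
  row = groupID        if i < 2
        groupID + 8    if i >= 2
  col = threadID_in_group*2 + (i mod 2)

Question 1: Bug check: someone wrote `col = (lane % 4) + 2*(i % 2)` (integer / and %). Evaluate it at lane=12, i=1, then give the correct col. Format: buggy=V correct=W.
buggy=2 correct=1

`(lane % 4) + 2*(i % 2)`[12,1]->2
lane 12: g=3 (12/4), t=0 (12%4)
i=1: r=3+0=3, c=0*2+1=1
col: 2 vs 1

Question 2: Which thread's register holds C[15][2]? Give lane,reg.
29,2

r: 15->gid=7,r8=1  c: 2->tid=1,i&1=0
L=7*4+1=29  i=1*2+0=2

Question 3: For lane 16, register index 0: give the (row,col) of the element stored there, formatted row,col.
4,0

lane 16->16/4=4, 16 mod 4=0
i=0  r:4+0->4  c:2·0+0->0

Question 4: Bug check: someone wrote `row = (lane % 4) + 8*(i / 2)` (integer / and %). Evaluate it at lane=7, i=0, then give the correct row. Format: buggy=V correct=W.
`(lane % 4) + 8*(i / 2)`[7,0]⇒3
7: gr=1,th=3
[0] (1+0,3*2+0) = (1,6)
row: 3 vs 1

buggy=3 correct=1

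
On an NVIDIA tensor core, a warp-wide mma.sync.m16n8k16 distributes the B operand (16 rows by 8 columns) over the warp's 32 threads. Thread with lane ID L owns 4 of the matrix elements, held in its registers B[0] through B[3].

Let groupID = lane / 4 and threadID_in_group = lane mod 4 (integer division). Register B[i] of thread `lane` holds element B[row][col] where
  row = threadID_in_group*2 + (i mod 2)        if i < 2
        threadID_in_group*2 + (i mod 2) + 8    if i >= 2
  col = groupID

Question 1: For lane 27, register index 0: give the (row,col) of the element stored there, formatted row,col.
6,6

L=27->g=27>>2=6, t=27&3=3
[0]->row 3·2+0+0=6  col g=6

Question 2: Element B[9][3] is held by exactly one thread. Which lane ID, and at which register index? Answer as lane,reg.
c:3=>grp=3  r:9=>rB=1,tig=0,lo=1
L=3*4+0=12  i=1*2+1=3

12,3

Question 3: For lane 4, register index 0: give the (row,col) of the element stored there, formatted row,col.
lane 4->4/4=1, 4 mod 4=0
i=0  r:2·0+0+0->0  c:1

0,1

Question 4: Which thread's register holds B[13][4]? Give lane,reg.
c=4⇒gr=4  r=13⇒Rb=1,th=2,odd=1
L=4*4+2=18  i=1*2+1=3

18,3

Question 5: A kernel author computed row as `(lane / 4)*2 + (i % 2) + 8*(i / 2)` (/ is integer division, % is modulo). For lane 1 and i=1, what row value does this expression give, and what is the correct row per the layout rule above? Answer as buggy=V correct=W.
`(lane / 4)*2 + (i % 2) + 8*(i / 2)`[1,1]=>1
lane 1: grp=0 (1/4), tig=1 (1%4)
i=1: r=1*2+1+0=3, c=grp=0
row: 1 vs 3

buggy=1 correct=3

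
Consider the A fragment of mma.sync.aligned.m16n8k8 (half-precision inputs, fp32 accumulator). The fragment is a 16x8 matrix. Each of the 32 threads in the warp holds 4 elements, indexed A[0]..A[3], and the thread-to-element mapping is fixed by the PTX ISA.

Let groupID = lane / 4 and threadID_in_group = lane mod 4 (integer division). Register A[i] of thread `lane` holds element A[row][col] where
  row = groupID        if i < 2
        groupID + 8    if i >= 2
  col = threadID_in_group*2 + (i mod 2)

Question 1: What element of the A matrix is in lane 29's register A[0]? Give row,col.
7,2

L=29->g=29>>2=7, t=29&3=1
[0]->row 7+0=7  col 1·2+0=2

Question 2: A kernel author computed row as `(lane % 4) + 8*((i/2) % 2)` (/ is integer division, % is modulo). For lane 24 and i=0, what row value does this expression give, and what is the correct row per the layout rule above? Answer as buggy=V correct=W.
`(lane % 4) + 8*((i/2) % 2)`[24,0]→0
lane 24→24/4=6, 24 mod 4=0
i=0  r:6+0→6  c:2·0+0→0
row: 0 vs 6

buggy=0 correct=6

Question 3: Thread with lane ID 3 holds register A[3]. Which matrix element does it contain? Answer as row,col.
8,7

L=3⇒gr=3>>2=0, th=3&3=3
[3]⇒row 0+8=8  col 3·2+1=7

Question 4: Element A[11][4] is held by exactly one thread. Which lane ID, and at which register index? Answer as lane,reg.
14,2

r:11=>grp=3,rB=1  c:4=>tig=2,lo=0
L=3*4+2=14  i=1*2+0=2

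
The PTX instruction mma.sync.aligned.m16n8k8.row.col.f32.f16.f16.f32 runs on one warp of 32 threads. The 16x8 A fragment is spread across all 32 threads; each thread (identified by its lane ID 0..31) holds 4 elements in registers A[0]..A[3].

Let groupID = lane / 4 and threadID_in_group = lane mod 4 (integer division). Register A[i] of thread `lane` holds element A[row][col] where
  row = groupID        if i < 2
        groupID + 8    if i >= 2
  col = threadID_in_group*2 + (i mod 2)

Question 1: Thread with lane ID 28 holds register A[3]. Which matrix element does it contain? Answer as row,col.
lane 28=>28/4=7, 28 mod 4=0
i=3  r:7+8=>15  c:2·0+1=>1

15,1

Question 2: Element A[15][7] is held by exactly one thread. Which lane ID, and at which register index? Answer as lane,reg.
r: 15->gid=7,r8=1  c: 7->tid=3,i&1=1
L=7*4+3=31  i=1*2+1=3

31,3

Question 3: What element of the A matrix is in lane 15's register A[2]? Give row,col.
L=15⇒gr=15>>2=3, th=15&3=3
[2]⇒row 3+8=11  col 3·2+0=6

11,6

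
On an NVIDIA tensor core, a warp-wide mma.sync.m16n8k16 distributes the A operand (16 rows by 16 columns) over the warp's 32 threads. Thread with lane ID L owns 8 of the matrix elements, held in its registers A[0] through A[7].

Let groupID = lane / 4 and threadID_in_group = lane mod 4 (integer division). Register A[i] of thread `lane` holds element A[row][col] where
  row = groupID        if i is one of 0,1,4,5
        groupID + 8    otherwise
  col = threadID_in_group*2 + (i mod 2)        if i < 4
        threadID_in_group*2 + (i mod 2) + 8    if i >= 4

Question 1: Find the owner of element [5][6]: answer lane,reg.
23,0

r=5→G=5,rhi=0  c=6→chi=0,T=3,p=0
L=5*4+3=23  i=0*4+0*2+0=0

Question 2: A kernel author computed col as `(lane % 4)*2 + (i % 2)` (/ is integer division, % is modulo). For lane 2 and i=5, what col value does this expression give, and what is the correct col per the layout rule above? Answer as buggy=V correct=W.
`(lane % 4)*2 + (i % 2)`[2,5]->5
lane 2: g=0 (2/4), t=2 (2%4)
i=5: r=0+0=0, c=2*2+1+8=13
col: 5 vs 13

buggy=5 correct=13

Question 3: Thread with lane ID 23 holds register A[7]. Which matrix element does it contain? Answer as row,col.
13,15

lane 23: gid=5 (23/4), tid=3 (23%4)
i=7: r=5+8=13, c=3*2+1+8=15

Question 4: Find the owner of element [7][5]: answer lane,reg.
30,1

r=7⇒gr=7,Rb=0  c=5⇒Cb=0,th=2,odd=1
L=7*4+2=30  i=0*4+0*2+1=1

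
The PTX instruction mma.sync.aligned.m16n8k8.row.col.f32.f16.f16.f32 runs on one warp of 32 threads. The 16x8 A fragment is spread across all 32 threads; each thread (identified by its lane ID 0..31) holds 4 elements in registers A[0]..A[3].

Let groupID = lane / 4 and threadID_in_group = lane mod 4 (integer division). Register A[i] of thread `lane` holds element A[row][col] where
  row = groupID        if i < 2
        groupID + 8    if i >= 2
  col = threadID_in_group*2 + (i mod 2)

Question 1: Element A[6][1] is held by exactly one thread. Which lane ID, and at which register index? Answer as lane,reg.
r=6→G=6,rhi=0  c=1→T=0,p=1
L=6*4+0=24  i=0*2+1=1

24,1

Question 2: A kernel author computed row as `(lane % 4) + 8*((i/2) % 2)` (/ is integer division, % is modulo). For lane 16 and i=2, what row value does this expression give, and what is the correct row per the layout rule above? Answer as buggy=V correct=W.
`(lane % 4) + 8*((i/2) % 2)`[16,2]⇒8
16: gr=4,th=0
[2] (4+8,0*2+0) = (12,0)
row: 8 vs 12

buggy=8 correct=12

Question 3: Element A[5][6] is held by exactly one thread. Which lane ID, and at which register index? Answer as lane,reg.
23,0

r=5->g=5,rb=0  c=6->t=3,b0=0
L=5*4+3=23  i=0*2+0=0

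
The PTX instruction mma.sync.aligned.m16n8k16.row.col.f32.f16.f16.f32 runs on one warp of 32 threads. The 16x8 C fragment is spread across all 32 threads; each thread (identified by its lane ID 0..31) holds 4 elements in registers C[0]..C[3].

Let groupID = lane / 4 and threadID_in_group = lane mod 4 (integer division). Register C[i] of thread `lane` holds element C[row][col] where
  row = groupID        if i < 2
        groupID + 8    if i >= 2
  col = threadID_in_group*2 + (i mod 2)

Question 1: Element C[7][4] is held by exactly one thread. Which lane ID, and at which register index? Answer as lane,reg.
30,0

r=7⇒gr=7,Rb=0  c=4⇒th=2,odd=0
L=7*4+2=30  i=0*2+0=0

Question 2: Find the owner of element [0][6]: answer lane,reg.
3,0

r: 0->gid=0,r8=0  c: 6->tid=3,i&1=0
L=0*4+3=3  i=0*2+0=0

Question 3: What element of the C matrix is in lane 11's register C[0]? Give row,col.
lane 11: gid=2 (11/4), tid=3 (11%4)
i=0: r=2+0=2, c=3*2+0=6

2,6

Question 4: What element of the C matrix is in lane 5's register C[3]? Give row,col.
9,3

5: gid=1,tid=1
[3] (1+8,1*2+1) = (9,3)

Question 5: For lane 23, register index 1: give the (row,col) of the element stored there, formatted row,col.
L=23=>grp=23>>2=5, tig=23&3=3
[1]=>row 5+0=5  col 3·2+1=7

5,7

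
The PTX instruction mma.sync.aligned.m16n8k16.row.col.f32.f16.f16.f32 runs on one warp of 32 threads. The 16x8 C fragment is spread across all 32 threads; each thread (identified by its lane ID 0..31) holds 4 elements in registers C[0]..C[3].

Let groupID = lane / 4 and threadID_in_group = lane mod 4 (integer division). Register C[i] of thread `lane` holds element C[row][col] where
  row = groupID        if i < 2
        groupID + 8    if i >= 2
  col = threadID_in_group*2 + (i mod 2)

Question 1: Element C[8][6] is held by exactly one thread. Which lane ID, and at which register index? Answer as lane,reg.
3,2

r:8=>grp=0,rB=1  c:6=>tig=3,lo=0
L=0*4+3=3  i=1*2+0=2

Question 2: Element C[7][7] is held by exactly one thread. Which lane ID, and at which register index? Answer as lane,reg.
31,1

r:7=>grp=7,rB=0  c:7=>tig=3,lo=1
L=7*4+3=31  i=0*2+1=1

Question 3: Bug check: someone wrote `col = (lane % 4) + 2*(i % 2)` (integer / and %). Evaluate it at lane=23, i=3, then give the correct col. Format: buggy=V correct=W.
`(lane % 4) + 2*(i % 2)`[23,3]->5
23: g=5,t=3
[3] (5+8,3*2+1) = (13,7)
col: 5 vs 7

buggy=5 correct=7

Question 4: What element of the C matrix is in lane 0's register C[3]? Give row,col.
8,1

L=0->gid=0>>2=0, tid=0&3=0
[3]->row 0+8=8  col 0·2+1=1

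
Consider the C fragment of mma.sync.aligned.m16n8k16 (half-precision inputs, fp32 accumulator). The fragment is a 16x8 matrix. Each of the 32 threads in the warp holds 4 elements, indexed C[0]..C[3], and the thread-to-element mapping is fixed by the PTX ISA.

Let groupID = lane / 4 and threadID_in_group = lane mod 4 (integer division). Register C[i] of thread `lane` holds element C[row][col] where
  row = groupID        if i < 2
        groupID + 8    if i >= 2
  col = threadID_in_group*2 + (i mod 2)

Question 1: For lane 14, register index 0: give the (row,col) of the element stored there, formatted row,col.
3,4

14: grp=3,tig=2
[0] (3+0,2*2+0) = (3,4)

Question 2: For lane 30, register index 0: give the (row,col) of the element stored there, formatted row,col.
7,4

30: grp=7,tig=2
[0] (7+0,2*2+0) = (7,4)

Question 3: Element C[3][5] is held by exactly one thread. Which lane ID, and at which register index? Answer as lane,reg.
14,1

r=3⇒gr=3,Rb=0  c=5⇒th=2,odd=1
L=3*4+2=14  i=0*2+1=1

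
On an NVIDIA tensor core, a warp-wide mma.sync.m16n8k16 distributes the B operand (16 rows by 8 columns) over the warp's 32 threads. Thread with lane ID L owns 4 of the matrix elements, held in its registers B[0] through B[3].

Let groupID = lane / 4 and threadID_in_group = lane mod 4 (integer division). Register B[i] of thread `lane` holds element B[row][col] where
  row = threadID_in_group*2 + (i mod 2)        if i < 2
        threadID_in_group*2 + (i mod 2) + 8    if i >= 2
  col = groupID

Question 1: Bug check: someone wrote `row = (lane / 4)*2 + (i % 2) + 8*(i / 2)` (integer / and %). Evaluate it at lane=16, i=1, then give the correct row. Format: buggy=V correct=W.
buggy=9 correct=1

`(lane / 4)*2 + (i % 2) + 8*(i / 2)`[16,1]→9
L=16→G=16>>2=4, T=16&3=0
[1]→row 0·2+1+0=1  col G=4
row: 9 vs 1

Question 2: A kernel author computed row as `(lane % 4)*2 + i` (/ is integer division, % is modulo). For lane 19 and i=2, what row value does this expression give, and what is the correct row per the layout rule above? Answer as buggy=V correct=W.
buggy=8 correct=14

`(lane % 4)*2 + i`[19,2]⇒8
lane 19: gr=4 (19/4), th=3 (19%4)
i=2: r=3*2+0+8=14, c=gr=4
row: 8 vs 14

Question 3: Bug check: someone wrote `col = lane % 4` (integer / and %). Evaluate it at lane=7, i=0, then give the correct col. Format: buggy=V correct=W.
buggy=3 correct=1

`lane % 4`[7,0]->3
lane 7: gid=1 (7/4), tid=3 (7%4)
i=0: r=3*2+0+0=6, c=gid=1
col: 3 vs 1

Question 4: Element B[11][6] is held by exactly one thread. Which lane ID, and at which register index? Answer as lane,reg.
c: 6->gid=6  r: 11->r8=1,tid=1,i&1=1
L=6*4+1=25  i=1*2+1=3

25,3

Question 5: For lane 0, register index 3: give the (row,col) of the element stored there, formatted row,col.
9,0

lane 0: G=0 (0/4), T=0 (0%4)
i=3: r=0*2+1+8=9, c=G=0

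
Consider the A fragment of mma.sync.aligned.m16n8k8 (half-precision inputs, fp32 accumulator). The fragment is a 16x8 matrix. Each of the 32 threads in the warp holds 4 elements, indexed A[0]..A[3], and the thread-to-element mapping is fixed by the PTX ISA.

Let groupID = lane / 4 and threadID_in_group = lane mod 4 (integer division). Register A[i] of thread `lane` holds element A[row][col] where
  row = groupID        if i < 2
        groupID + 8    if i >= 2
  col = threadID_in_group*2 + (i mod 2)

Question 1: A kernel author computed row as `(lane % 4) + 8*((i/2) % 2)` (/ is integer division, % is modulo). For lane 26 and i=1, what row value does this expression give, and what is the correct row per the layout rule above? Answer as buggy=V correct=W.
`(lane % 4) + 8*((i/2) % 2)`[26,1]->2
26: g=6,t=2
[1] (6+0,2*2+1) = (6,5)
row: 2 vs 6

buggy=2 correct=6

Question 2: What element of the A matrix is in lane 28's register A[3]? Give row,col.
15,1

lane 28=>28/4=7, 28 mod 4=0
i=3  r:7+8=>15  c:2·0+1=>1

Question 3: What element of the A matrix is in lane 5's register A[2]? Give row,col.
9,2

lane 5: gid=1 (5/4), tid=1 (5%4)
i=2: r=1+8=9, c=1*2+0=2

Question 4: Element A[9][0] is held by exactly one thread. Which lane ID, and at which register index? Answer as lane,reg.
r=9→G=1,rhi=1  c=0→T=0,p=0
L=1*4+0=4  i=1*2+0=2

4,2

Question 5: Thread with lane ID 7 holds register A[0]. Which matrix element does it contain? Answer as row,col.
lane 7→7/4=1, 7 mod 4=3
i=0  r:1+0→1  c:2·3+0→6

1,6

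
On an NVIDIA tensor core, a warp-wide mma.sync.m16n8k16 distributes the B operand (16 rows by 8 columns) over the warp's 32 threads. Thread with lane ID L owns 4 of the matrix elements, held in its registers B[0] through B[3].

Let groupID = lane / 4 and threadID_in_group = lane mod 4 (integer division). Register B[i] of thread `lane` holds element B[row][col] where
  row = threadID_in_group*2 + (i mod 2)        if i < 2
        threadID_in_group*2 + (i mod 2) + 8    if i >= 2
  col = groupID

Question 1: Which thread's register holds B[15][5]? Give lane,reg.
23,3

c:5=>grp=5  r:15=>rB=1,tig=3,lo=1
L=5*4+3=23  i=1*2+1=3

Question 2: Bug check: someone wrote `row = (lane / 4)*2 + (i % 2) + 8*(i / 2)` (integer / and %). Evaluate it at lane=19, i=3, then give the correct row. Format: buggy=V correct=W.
`(lane / 4)*2 + (i % 2) + 8*(i / 2)`[19,3]->17
L=19->g=19>>2=4, t=19&3=3
[3]->row 3·2+1+8=15  col g=4
row: 17 vs 15

buggy=17 correct=15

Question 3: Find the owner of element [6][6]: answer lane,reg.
27,0

c=6⇒gr=6  r=6⇒Rb=0,th=3,odd=0
L=6*4+3=27  i=0*2+0=0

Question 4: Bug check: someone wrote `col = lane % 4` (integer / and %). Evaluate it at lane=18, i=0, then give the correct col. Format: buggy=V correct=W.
buggy=2 correct=4

`lane % 4`[18,0]→2
lane 18→18/4=4, 18 mod 4=2
i=0  r:2·2+0+0→4  c:4
col: 2 vs 4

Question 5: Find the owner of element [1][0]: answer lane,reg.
c: 0->gid=0  r: 1->r8=0,tid=0,i&1=1
L=0*4+0=0  i=0*2+1=1

0,1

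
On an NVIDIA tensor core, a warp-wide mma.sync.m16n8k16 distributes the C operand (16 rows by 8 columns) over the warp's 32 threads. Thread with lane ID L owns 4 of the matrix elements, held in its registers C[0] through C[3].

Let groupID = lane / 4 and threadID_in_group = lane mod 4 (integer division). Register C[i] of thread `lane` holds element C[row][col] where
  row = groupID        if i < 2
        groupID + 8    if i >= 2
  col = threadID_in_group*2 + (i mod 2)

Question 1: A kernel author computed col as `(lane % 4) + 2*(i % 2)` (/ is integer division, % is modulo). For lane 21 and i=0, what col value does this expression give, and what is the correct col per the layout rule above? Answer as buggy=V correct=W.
`(lane % 4) + 2*(i % 2)`[21,0]->1
21: g=5,t=1
[0] (5+0,1*2+0) = (5,2)
col: 1 vs 2

buggy=1 correct=2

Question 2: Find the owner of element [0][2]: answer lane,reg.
r=0⇒gr=0,Rb=0  c=2⇒th=1,odd=0
L=0*4+1=1  i=0*2+0=0

1,0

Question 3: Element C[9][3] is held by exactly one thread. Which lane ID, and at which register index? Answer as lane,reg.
r=9→G=1,rhi=1  c=3→T=1,p=1
L=1*4+1=5  i=1*2+1=3

5,3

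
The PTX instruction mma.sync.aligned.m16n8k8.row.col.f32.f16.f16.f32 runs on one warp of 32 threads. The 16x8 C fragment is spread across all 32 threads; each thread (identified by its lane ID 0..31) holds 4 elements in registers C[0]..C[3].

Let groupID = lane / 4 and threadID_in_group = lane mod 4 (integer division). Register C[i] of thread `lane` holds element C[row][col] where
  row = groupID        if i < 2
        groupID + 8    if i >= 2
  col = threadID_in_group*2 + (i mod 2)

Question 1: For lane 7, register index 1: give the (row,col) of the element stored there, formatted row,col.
1,7

L=7->g=7>>2=1, t=7&3=3
[1]->row 1+0=1  col 3·2+1=7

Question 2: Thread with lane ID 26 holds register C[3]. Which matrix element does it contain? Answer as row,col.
14,5

26: g=6,t=2
[3] (6+8,2*2+1) = (14,5)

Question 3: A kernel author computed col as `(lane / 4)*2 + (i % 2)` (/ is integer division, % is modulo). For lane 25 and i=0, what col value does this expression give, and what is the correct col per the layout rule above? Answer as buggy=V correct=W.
buggy=12 correct=2

`(lane / 4)*2 + (i % 2)`[25,0]→12
L=25→G=25>>2=6, T=25&3=1
[0]→row 6+0=6  col 1·2+0=2
col: 12 vs 2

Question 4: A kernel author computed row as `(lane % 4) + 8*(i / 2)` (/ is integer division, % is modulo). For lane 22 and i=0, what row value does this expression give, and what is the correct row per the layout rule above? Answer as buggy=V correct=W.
`(lane % 4) + 8*(i / 2)`[22,0]→2
lane 22→22/4=5, 22 mod 4=2
i=0  r:5+0→5  c:2·2+0→4
row: 2 vs 5

buggy=2 correct=5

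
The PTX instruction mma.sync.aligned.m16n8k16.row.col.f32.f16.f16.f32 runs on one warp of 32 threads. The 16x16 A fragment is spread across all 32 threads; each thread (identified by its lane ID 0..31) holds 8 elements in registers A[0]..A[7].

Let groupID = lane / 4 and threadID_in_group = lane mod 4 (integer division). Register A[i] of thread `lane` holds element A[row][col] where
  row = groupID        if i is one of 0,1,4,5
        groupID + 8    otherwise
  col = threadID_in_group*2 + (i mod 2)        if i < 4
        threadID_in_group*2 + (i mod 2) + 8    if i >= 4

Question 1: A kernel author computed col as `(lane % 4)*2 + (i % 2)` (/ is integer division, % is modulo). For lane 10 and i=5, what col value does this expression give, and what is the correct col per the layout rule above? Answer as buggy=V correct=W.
`(lane % 4)*2 + (i % 2)`[10,5]->5
lane 10->10/4=2, 10 mod 4=2
i=5  r:2+0->2  c:2·2+1+8->13
col: 5 vs 13

buggy=5 correct=13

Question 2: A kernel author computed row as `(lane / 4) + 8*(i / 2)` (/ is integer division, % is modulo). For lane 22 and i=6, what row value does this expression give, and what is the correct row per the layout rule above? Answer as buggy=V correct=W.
buggy=29 correct=13

`(lane / 4) + 8*(i / 2)`[22,6]->29
lane 22: gid=5 (22/4), tid=2 (22%4)
i=6: r=5+8=13, c=2*2+0+8=12
row: 29 vs 13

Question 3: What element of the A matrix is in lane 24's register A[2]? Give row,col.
14,0

lane 24: gr=6 (24/4), th=0 (24%4)
i=2: r=6+8=14, c=0*2+0+0=0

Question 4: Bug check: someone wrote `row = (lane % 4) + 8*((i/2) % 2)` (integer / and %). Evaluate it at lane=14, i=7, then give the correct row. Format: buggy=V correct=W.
`(lane % 4) + 8*((i/2) % 2)`[14,7]→10
14: G=3,T=2
[7] (3+8,2*2+1+8) = (11,13)
row: 10 vs 11

buggy=10 correct=11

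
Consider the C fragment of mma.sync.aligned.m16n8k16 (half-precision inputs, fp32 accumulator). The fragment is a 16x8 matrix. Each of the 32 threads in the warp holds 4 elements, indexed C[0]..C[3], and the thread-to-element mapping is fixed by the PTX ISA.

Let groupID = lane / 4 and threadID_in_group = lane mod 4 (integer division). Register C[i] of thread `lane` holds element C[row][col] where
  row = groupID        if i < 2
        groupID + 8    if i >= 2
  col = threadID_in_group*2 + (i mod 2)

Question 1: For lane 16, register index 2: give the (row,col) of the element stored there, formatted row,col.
12,0

lane 16=>16/4=4, 16 mod 4=0
i=2  r:4+8=>12  c:2·0+0=>0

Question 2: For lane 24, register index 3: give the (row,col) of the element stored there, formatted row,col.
lane 24⇒24/4=6, 24 mod 4=0
i=3  r:6+8⇒14  c:2·0+1⇒1

14,1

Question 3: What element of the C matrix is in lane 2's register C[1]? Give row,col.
L=2->gid=2>>2=0, tid=2&3=2
[1]->row 0+0=0  col 2·2+1=5

0,5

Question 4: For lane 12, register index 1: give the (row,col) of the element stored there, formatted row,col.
3,1

L=12->gid=12>>2=3, tid=12&3=0
[1]->row 3+0=3  col 0·2+1=1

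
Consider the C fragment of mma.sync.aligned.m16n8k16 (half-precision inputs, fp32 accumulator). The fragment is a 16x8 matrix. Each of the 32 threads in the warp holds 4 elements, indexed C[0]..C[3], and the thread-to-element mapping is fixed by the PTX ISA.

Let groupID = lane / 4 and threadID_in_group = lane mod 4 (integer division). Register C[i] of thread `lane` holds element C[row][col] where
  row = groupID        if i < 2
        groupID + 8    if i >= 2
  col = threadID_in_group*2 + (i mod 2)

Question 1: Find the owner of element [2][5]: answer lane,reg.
r=2→G=2,rhi=0  c=5→T=2,p=1
L=2*4+2=10  i=0*2+1=1

10,1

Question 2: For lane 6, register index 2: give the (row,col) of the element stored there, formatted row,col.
9,4

lane 6: gr=1 (6/4), th=2 (6%4)
i=2: r=1+8=9, c=2*2+0=4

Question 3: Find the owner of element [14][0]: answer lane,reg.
24,2

r=14⇒gr=6,Rb=1  c=0⇒th=0,odd=0
L=6*4+0=24  i=1*2+0=2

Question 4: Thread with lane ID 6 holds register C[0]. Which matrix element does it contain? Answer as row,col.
L=6→G=6>>2=1, T=6&3=2
[0]→row 1+0=1  col 2·2+0=4

1,4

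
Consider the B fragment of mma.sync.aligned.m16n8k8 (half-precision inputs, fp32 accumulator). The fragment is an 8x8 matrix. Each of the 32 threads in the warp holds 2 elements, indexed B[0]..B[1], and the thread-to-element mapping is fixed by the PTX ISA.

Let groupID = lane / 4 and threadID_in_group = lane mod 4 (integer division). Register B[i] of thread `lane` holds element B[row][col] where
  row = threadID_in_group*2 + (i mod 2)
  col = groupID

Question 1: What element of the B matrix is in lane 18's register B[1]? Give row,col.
5,4

L=18→G=18>>2=4, T=18&3=2
[1]→row 2·2+1=5  col G=4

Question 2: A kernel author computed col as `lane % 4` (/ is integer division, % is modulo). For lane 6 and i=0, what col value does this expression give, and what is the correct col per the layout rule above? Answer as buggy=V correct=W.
buggy=2 correct=1

`lane % 4`[6,0]->2
6: gid=1,tid=2
[0] (2*2+0,1) = (4,1)
col: 2 vs 1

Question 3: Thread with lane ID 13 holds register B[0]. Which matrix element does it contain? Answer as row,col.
2,3

L=13=>grp=13>>2=3, tig=13&3=1
[0]=>row 1·2+0=2  col grp=3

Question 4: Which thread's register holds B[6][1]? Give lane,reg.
c=1->g=1  r=6->t=3,b0=0
L=1*4+3=7  i=0=0

7,0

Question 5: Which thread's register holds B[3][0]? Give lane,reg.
c: 0->gid=0  r: 3->tid=1,i&1=1
L=0*4+1=1  i=1=1

1,1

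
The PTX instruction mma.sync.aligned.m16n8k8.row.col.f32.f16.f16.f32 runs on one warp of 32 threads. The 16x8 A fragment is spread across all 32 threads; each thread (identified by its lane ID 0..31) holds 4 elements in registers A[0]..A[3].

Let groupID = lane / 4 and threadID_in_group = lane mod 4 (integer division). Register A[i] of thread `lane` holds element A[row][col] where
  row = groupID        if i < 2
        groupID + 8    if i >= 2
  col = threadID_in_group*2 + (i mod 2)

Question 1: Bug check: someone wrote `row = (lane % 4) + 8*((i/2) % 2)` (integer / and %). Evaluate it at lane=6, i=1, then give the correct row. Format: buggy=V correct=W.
`(lane % 4) + 8*((i/2) % 2)`[6,1]→2
L=6→G=6>>2=1, T=6&3=2
[1]→row 1+0=1  col 2·2+1=5
row: 2 vs 1

buggy=2 correct=1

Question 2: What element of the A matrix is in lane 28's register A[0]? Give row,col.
7,0

lane 28: grp=7 (28/4), tig=0 (28%4)
i=0: r=7+0=7, c=0*2+0=0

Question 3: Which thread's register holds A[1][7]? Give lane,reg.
7,1

r=1->g=1,rb=0  c=7->t=3,b0=1
L=1*4+3=7  i=0*2+1=1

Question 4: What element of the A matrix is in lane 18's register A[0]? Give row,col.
lane 18->18/4=4, 18 mod 4=2
i=0  r:4+0->4  c:2·2+0->4

4,4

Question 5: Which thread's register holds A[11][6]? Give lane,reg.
r=11->g=3,rb=1  c=6->t=3,b0=0
L=3*4+3=15  i=1*2+0=2

15,2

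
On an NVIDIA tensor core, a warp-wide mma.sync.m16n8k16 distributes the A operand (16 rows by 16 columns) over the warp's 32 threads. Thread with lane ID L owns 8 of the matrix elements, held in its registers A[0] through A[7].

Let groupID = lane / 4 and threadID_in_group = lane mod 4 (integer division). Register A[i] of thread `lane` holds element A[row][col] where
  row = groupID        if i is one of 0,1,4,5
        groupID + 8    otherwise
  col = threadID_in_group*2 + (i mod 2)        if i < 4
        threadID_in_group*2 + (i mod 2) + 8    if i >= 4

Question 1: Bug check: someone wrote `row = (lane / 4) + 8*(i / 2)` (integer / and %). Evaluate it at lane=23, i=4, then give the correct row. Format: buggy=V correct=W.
`(lane / 4) + 8*(i / 2)`[23,4]→21
lane 23→23/4=5, 23 mod 4=3
i=4  r:5+0→5  c:2·3+0+8→14
row: 21 vs 5

buggy=21 correct=5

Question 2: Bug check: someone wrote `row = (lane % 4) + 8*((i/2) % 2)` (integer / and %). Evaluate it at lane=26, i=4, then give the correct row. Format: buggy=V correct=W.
buggy=2 correct=6

`(lane % 4) + 8*((i/2) % 2)`[26,4]→2
lane 26→26/4=6, 26 mod 4=2
i=4  r:6+0→6  c:2·2+0+8→12
row: 2 vs 6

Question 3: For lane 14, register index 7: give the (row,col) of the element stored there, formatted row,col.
11,13

lane 14→14/4=3, 14 mod 4=2
i=7  r:3+8→11  c:2·2+1+8→13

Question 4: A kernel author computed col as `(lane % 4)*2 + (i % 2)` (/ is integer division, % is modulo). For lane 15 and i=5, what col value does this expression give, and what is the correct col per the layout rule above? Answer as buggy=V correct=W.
buggy=7 correct=15

`(lane % 4)*2 + (i % 2)`[15,5]->7
lane 15: gid=3 (15/4), tid=3 (15%4)
i=5: r=3+0=3, c=3*2+1+8=15
col: 7 vs 15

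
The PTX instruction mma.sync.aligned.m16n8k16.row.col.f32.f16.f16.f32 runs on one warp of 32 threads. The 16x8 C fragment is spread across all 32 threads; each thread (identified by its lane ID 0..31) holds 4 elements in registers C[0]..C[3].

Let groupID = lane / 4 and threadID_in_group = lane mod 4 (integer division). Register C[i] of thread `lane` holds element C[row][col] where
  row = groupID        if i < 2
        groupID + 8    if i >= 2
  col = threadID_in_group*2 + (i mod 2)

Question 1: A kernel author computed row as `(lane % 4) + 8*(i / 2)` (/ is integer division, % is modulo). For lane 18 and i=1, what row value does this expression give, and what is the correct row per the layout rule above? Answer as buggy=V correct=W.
buggy=2 correct=4

`(lane % 4) + 8*(i / 2)`[18,1]=>2
lane 18: grp=4 (18/4), tig=2 (18%4)
i=1: r=4+0=4, c=2*2+1=5
row: 2 vs 4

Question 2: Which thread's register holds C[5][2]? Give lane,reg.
r:5=>grp=5,rB=0  c:2=>tig=1,lo=0
L=5*4+1=21  i=0*2+0=0

21,0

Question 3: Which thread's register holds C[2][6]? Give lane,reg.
r=2⇒gr=2,Rb=0  c=6⇒th=3,odd=0
L=2*4+3=11  i=0*2+0=0

11,0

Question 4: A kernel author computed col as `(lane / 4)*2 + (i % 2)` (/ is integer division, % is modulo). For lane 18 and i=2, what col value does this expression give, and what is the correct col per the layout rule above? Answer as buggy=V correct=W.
`(lane / 4)*2 + (i % 2)`[18,2]=>8
lane 18: grp=4 (18/4), tig=2 (18%4)
i=2: r=4+8=12, c=2*2+0=4
col: 8 vs 4

buggy=8 correct=4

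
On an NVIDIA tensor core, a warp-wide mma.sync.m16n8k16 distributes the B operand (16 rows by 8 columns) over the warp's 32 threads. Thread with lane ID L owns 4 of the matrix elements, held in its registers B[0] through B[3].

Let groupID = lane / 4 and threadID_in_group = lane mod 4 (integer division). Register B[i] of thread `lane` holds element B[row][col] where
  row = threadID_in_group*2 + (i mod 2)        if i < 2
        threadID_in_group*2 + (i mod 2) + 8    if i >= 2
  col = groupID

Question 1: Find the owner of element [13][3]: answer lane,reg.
c:3=>grp=3  r:13=>rB=1,tig=2,lo=1
L=3*4+2=14  i=1*2+1=3

14,3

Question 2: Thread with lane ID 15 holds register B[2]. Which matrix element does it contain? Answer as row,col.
lane 15=>15/4=3, 15 mod 4=3
i=2  r:2·3+0+8=>14  c:3

14,3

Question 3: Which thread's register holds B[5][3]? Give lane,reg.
c=3->g=3  r=5->rb=0,t=2,b0=1
L=3*4+2=14  i=0*2+1=1

14,1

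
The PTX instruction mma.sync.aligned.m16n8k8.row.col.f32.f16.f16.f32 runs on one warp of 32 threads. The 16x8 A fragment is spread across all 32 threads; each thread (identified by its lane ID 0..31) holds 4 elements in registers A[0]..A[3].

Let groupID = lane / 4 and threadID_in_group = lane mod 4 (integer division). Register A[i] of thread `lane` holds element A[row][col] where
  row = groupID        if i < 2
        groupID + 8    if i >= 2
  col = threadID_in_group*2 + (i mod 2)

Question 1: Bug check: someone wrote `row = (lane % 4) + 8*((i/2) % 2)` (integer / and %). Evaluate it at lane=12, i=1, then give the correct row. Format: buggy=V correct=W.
`(lane % 4) + 8*((i/2) % 2)`[12,1]->0
lane 12: gid=3 (12/4), tid=0 (12%4)
i=1: r=3+0=3, c=0*2+1=1
row: 0 vs 3

buggy=0 correct=3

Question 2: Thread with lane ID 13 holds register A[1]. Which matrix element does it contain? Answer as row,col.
lane 13->13/4=3, 13 mod 4=1
i=1  r:3+0->3  c:2·1+1->3

3,3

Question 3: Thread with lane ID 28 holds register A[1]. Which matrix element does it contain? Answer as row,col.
7,1

28: G=7,T=0
[1] (7+0,0*2+1) = (7,1)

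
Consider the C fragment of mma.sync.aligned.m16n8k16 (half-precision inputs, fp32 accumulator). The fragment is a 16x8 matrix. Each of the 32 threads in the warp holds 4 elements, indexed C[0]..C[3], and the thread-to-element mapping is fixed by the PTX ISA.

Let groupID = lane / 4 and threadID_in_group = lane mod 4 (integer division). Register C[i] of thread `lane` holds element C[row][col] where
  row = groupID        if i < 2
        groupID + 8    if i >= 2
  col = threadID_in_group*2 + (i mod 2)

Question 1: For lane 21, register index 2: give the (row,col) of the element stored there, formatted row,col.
13,2

L=21→G=21>>2=5, T=21&3=1
[2]→row 5+8=13  col 1·2+0=2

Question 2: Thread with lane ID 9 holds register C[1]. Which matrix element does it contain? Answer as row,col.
L=9=>grp=9>>2=2, tig=9&3=1
[1]=>row 2+0=2  col 1·2+1=3

2,3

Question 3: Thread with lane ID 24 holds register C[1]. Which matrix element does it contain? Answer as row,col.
L=24→G=24>>2=6, T=24&3=0
[1]→row 6+0=6  col 0·2+1=1

6,1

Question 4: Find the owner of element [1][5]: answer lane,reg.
6,1

r=1⇒gr=1,Rb=0  c=5⇒th=2,odd=1
L=1*4+2=6  i=0*2+1=1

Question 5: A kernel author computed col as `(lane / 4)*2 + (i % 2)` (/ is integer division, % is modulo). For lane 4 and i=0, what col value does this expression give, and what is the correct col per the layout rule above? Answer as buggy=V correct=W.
buggy=2 correct=0

`(lane / 4)*2 + (i % 2)`[4,0]->2
lane 4: g=1 (4/4), t=0 (4%4)
i=0: r=1+0=1, c=0*2+0=0
col: 2 vs 0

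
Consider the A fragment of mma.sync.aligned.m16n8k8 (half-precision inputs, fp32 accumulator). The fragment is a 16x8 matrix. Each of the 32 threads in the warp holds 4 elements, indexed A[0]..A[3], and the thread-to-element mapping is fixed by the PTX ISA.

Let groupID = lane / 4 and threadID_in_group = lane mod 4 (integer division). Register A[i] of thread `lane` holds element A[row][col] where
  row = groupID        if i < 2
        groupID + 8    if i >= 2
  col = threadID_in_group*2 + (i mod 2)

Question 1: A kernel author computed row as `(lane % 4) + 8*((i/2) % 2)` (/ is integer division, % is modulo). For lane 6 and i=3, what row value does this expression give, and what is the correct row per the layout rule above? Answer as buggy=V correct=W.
buggy=10 correct=9

`(lane % 4) + 8*((i/2) % 2)`[6,3]->10
L=6->g=6>>2=1, t=6&3=2
[3]->row 1+8=9  col 2·2+1=5
row: 10 vs 9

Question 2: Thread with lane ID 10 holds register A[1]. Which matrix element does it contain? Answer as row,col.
lane 10: gid=2 (10/4), tid=2 (10%4)
i=1: r=2+0=2, c=2*2+1=5

2,5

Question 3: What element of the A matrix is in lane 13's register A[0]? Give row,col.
13: G=3,T=1
[0] (3+0,1*2+0) = (3,2)

3,2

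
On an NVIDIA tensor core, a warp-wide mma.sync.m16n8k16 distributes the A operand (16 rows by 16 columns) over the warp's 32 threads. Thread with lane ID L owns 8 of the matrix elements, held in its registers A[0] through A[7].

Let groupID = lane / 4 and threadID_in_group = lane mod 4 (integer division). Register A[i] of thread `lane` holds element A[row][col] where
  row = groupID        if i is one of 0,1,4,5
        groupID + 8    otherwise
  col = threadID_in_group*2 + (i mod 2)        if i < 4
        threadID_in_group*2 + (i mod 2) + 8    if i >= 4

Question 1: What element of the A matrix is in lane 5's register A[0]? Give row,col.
lane 5=>5/4=1, 5 mod 4=1
i=0  r:1+0=>1  c:2·1+0+0=>2

1,2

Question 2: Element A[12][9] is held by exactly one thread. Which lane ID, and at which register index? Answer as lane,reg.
r: 12->gid=4,r8=1  c: 9->c8=1,tid=0,i&1=1
L=4*4+0=16  i=1*4+1*2+1=7

16,7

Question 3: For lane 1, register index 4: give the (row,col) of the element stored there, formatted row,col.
0,10

1: grp=0,tig=1
[4] (0+0,1*2+0+8) = (0,10)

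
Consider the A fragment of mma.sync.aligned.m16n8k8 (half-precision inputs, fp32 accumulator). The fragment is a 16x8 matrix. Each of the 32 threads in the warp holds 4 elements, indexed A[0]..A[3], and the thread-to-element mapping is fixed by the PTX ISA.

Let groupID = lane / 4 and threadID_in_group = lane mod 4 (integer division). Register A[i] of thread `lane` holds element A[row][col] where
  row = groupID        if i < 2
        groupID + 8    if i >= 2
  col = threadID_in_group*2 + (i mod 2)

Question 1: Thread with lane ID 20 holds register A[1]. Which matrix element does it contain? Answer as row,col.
5,1

lane 20: G=5 (20/4), T=0 (20%4)
i=1: r=5+0=5, c=0*2+1=1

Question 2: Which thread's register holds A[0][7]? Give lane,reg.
r=0→G=0,rhi=0  c=7→T=3,p=1
L=0*4+3=3  i=0*2+1=1

3,1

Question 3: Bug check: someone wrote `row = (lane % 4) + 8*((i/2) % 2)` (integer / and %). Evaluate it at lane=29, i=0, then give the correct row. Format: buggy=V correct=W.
buggy=1 correct=7

`(lane % 4) + 8*((i/2) % 2)`[29,0]->1
29: gid=7,tid=1
[0] (7+0,1*2+0) = (7,2)
row: 1 vs 7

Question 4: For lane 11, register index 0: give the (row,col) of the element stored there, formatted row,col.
2,6

lane 11->11/4=2, 11 mod 4=3
i=0  r:2+0->2  c:2·3+0->6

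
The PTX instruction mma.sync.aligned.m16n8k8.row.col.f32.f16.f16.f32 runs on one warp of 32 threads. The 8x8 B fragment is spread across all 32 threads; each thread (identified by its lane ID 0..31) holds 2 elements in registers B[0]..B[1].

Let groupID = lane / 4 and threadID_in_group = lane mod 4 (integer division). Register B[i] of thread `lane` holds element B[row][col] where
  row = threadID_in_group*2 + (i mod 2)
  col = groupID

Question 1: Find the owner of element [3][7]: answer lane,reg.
c: 7->gid=7  r: 3->tid=1,i&1=1
L=7*4+1=29  i=1=1

29,1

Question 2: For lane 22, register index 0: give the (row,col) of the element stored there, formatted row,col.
lane 22: g=5 (22/4), t=2 (22%4)
i=0: r=2*2+0=4, c=g=5

4,5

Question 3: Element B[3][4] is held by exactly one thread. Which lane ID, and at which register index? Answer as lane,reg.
c=4->g=4  r=3->t=1,b0=1
L=4*4+1=17  i=1=1

17,1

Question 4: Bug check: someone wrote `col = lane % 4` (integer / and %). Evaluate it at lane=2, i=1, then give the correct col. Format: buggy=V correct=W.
`lane % 4`[2,1]=>2
lane 2=>2/4=0, 2 mod 4=2
i=1  r:2·2+1=>5  c:0
col: 2 vs 0

buggy=2 correct=0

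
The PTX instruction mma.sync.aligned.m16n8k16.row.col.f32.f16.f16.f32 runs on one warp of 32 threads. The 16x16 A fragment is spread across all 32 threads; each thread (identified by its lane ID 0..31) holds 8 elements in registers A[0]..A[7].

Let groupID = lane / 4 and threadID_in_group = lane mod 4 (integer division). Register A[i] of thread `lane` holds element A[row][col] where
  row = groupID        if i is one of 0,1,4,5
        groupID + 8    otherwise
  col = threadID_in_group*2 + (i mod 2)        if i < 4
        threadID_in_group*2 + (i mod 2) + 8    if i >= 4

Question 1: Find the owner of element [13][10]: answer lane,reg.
21,6

r: 13->gid=5,r8=1  c: 10->c8=1,tid=1,i&1=0
L=5*4+1=21  i=1*4+1*2+0=6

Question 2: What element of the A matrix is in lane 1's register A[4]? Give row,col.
0,10

1: gr=0,th=1
[4] (0+0,1*2+0+8) = (0,10)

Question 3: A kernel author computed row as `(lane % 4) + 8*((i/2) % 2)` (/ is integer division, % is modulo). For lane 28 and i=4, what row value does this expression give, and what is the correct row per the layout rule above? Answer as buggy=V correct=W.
buggy=0 correct=7

`(lane % 4) + 8*((i/2) % 2)`[28,4]=>0
lane 28: grp=7 (28/4), tig=0 (28%4)
i=4: r=7+0=7, c=0*2+0+8=8
row: 0 vs 7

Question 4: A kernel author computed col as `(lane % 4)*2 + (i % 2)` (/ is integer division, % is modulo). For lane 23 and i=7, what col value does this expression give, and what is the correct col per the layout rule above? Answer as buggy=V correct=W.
`(lane % 4)*2 + (i % 2)`[23,7]->7
23: g=5,t=3
[7] (5+8,3*2+1+8) = (13,15)
col: 7 vs 15

buggy=7 correct=15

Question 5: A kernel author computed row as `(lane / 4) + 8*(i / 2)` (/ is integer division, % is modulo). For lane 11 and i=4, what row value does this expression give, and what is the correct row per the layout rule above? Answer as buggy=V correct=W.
buggy=18 correct=2

`(lane / 4) + 8*(i / 2)`[11,4]→18
lane 11: G=2 (11/4), T=3 (11%4)
i=4: r=2+0=2, c=3*2+0+8=14
row: 18 vs 2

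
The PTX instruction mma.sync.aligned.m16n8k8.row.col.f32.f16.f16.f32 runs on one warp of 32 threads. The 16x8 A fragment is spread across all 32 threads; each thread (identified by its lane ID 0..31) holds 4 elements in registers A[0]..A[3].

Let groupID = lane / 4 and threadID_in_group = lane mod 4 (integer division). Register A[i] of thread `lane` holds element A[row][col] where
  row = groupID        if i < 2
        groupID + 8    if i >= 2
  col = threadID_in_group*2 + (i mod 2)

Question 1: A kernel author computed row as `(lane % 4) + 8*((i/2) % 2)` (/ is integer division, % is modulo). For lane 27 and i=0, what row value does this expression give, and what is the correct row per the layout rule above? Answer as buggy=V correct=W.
buggy=3 correct=6

`(lane % 4) + 8*((i/2) % 2)`[27,0]->3
L=27->g=27>>2=6, t=27&3=3
[0]->row 6+0=6  col 3·2+0=6
row: 3 vs 6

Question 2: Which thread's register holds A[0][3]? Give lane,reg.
1,1

r: 0->gid=0,r8=0  c: 3->tid=1,i&1=1
L=0*4+1=1  i=0*2+1=1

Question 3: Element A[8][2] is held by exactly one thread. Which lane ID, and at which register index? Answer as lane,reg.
r:8=>grp=0,rB=1  c:2=>tig=1,lo=0
L=0*4+1=1  i=1*2+0=2

1,2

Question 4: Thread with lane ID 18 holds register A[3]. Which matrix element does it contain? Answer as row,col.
12,5

18: G=4,T=2
[3] (4+8,2*2+1) = (12,5)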